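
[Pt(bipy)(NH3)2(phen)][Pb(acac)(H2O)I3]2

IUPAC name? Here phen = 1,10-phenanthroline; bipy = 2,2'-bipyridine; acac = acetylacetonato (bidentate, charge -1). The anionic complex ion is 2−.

The complex anion is given as 2−; its ligand charges sum to -4, so Pb = +2.
With 2 anions per cation, the cation must be 2×2 = 4+.
Cation: ligand charges sum to 0; for the ion to be 4+, Pt = +4.

diammine(2,2'-bipyridine)(1,10-phenanthroline)platinum(IV) (acetylacetonato)aquatriiodoplumbate(II)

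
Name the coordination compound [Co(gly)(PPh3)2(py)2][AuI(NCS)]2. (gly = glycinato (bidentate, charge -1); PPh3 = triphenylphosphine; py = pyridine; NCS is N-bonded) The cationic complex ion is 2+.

(glycinato)bis(pyridine)bis(triphenylphosphine)cobalt(III) iodoisothiocyanatoaurate(I)

The complex cation is given as 2+; its ligand charges sum to -1, so Co = +3.
With 2 anions per cation, each anion must be 2/2 = 1−.
Anion: ligand charges sum to -2; for the ion to be 1−, Au = +1.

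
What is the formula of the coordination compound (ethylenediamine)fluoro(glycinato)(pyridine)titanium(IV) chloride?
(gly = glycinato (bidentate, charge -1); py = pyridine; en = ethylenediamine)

Ligands: 1 glycinato (gly, -1), 1 pyridine (py, neutral), 1 fluoro (F, -1), 1 ethylenediamine (en, neutral). Ligand charge sum = -2.
With Ti in oxidation state +4, the complex ion is [Ti...]^2+.
Charge balance with chloride (-1) requires 1 complex ion per 2 chloride.

[Ti(en)F(gly)(py)]Cl2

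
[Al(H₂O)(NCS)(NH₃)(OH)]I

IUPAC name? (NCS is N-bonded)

ammineaquahydroxoisothiocyanatoaluminium(III) iodide

The 1 iodide counter-ion carries a total charge of -1, so each complex ion is 1+.
Ligand charges: 1×isothiocyanato (-1 each), 1×hydroxo (-1 each), 1×aqua (neutral), 1×ammine (neutral); total -2. So Al + (-2) = 1+, giving Al = +3.
Ligands are named alphabetically: ammine before aqua before hydroxo before isothiocyanato.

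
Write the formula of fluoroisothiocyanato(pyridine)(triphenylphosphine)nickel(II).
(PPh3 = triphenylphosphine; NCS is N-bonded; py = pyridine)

[NiF(NCS)(PPh3)(py)]

Ligands: 1 triphenylphosphine (PPh3, neutral), 1 fluoro (F, -1), 1 isothiocyanato (NCS, -1), 1 pyridine (py, neutral). Ligand charge sum = -2.
With Ni in oxidation state +2, the complex ion is [Ni...].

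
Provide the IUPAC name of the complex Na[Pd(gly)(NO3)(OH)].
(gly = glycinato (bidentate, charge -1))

The 1 sodium counter-ion carries a total charge of +1, so each complex ion is 1−.
Ligand charges: 1×glycinato (-1 each), 1×nitrato (-1 each), 1×hydroxo (-1 each); total -3. So Pd + (-3) = 1−, giving Pd = +2.
Ligands are named alphabetically: glycinato before hydroxo before nitrato.
The complex ion is anionic, so palladium takes the -ate form palladate(II).

sodium (glycinato)hydroxonitratopalladate(II)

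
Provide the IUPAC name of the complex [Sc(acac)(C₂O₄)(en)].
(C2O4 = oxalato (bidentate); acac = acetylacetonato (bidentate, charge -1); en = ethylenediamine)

(acetylacetonato)(ethylenediamine)oxalatoscandium(III)

There is no counter-ion, so the complex is neutral overall.
Ligand charges: 1×oxalato (-2 each), 1×acetylacetonato (-1 each), 1×ethylenediamine (neutral); total -3. So Sc + (-3) = 0, giving Sc = +3.
Ligands are named alphabetically: acetylacetonato before ethylenediamine before oxalato.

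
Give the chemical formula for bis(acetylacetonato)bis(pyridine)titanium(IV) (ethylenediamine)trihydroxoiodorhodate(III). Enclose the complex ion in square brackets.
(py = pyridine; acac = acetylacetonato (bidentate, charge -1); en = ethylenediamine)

[Ti(acac)2(py)2][Rh(en)I(OH)3]2

Cation [Ti…]: ligand charges -2, Ti(IV) ⇒ ion charge 2+.
Anion [Rh…]: ligand charges -4, Rh(III) ⇒ ion charge 1−.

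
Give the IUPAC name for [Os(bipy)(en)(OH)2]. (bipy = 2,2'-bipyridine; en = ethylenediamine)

There is no counter-ion, so the complex is neutral overall.
Ligand charges: 1×2,2'-bipyridine (neutral), 1×ethylenediamine (neutral), 2×hydroxo (-1 each); total -2. So Os + (-2) = 0, giving Os = +2.
Ligands are named alphabetically: bipyridine before ethylenediamine before hydroxo.

(2,2'-bipyridine)(ethylenediamine)dihydroxoosmium(II)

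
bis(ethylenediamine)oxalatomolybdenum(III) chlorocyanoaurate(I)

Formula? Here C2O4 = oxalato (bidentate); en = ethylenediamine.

[Mo(C2O4)(en)2][AuCl(CN)]

Cation [Mo…]: ligand charges -2, Mo(III) ⇒ ion charge 1+.
Anion [Au…]: ligand charges -2, Au(I) ⇒ ion charge 1−.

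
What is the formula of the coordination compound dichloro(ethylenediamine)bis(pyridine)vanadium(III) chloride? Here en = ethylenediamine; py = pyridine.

[VCl2(en)(py)2]Cl

Ligands: 1 ethylenediamine (en, neutral), 2 chloro (Cl, -1), 2 pyridine (py, neutral). Ligand charge sum = -2.
With V in oxidation state +3, the complex ion is [V...]^1+.
Charge balance with chloride (-1) requires 1 complex ion per 1 chloride.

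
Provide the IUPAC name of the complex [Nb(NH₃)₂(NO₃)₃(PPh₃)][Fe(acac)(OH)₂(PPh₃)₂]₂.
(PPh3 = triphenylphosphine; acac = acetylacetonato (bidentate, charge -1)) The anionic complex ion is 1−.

diamminetrinitrato(triphenylphosphine)niobium(V) (acetylacetonato)dihydroxobis(triphenylphosphine)ferrate(II)

The complex anion is given as 1−; its ligand charges sum to -3, so Fe = +2.
With 2 anions per cation, the cation must be 2×1 = 2+.
Cation: ligand charges sum to -3; for the ion to be 2+, Nb = +5.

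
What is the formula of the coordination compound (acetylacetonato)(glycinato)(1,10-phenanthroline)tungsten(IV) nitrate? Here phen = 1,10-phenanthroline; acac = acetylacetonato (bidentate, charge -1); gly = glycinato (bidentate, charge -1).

[W(acac)(gly)(phen)](NO3)2

Ligands: 1 1,10-phenanthroline (phen, neutral), 1 acetylacetonato (acac, -1), 1 glycinato (gly, -1). Ligand charge sum = -2.
With W in oxidation state +4, the complex ion is [W...]^2+.
Charge balance with nitrate (-1) requires 1 complex ion per 2 nitrate.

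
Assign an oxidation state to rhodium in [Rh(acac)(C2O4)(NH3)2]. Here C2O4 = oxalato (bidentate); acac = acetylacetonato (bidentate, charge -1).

No counter-ion: the bracketed complex is neutral.
Ligand charges: 1×C2O4 = -2; 2×NH3 neutral; 1×acac = -1; sum -3.
Rh + (-3) = 0 ⇒ Rh is +3.

+3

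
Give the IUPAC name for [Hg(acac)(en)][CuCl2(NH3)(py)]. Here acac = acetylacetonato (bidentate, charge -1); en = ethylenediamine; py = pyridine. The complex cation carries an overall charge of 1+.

(acetylacetonato)(ethylenediamine)mercury(II) amminedichloro(pyridine)cuprate(I)

Both ions are complex: the cation is named first with the plain metal name, the anion second with the -ate form; each ion's ligands are alphabetised independently.
The complex cation is given as 1+; its ligand charges sum to -1, so Hg = +2.
A 1:1 salt means the anion carries the equal and opposite charge, 1−.
Anion: ligand charges sum to -2; for the ion to be 1−, Cu = +1.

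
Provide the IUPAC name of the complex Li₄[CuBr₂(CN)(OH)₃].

The 4 lithium counter-ions carry a total charge of +4, so each complex ion is 4−.
Ligand charges: 1×cyano (-1 each), 3×hydroxo (-1 each), 2×bromo (-1 each); total -6. So Cu + (-6) = 4−, giving Cu = +2.
Ligands are named alphabetically: bromo before cyano before hydroxo.
The complex ion is anionic, so copper takes the -ate form cuprate(II).

lithium dibromocyanotrihydroxocuprate(II)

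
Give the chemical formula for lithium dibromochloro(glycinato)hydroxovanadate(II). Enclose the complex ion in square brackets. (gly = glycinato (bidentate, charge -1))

Ligands: 1 glycinato (gly, -1), 2 bromo (Br, -1), 1 hydroxo (OH, -1), 1 chloro (Cl, -1). Ligand charge sum = -5.
Charge balance with lithium (+1) requires 1 complex ion per 3 lithium.

Li3[VBr2Cl(gly)(OH)]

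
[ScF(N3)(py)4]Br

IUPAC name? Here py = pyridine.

azidofluorotetrakis(pyridine)scandium(III) bromide

The 1 bromide counter-ion carries a total charge of -1, so each complex ion is 1+.
Ligand charges: 1×azido (-1 each), 4×pyridine (neutral), 1×fluoro (-1 each); total -2. So Sc + (-2) = 1+, giving Sc = +3.
Ligands are named alphabetically: azido before fluoro before pyridine.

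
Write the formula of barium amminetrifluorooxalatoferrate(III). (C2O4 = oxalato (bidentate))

Ligands: 1 ammine (NH3, neutral), 1 oxalato (C2O4, -2), 3 fluoro (F, -1). Ligand charge sum = -5.
Charge balance with barium (+2) requires 1 complex ion per 1 barium.

Ba[Fe(C2O4)F3(NH3)]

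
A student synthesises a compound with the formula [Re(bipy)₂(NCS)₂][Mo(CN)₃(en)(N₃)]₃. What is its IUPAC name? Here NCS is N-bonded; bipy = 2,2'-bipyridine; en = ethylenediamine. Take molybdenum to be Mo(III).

Both ions are complex: the cation is named first with the plain metal name, the anion second with the -ate form; each ion's ligands are alphabetised independently.
Mo is given as +3; the anion's ligand charges sum to -4, so the complex anion is 1−.
With 3 anions per cation, the cation must be 3×1 = 3+.
Cation: ligand charges sum to -2; for the ion to be 3+, Re = +5.

bis(2,2'-bipyridine)diisothiocyanatorhenium(V) azidotricyano(ethylenediamine)molybdate(III)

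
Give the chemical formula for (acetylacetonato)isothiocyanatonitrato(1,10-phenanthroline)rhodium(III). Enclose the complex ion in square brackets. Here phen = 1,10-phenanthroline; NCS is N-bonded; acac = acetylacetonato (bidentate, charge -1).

[Rh(acac)(NCS)(NO3)(phen)]

Ligands: 1 1,10-phenanthroline (phen, neutral), 1 nitrato (NO3, -1), 1 isothiocyanato (NCS, -1), 1 acetylacetonato (acac, -1). Ligand charge sum = -3.
With Rh in oxidation state +3, the complex ion is [Rh...].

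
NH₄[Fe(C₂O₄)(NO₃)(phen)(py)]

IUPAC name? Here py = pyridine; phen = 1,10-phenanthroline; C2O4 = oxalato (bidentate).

The 1 ammonium counter-ion carries a total charge of +1, so each complex ion is 1−.
Ligand charges: 1×nitrato (-1 each), 1×pyridine (neutral), 1×1,10-phenanthroline (neutral), 1×oxalato (-2 each); total -3. So Fe + (-3) = 1−, giving Fe = +2.
The complex ion is anionic, so iron takes the -ate form ferrate(II).

ammonium nitratooxalato(1,10-phenanthroline)(pyridine)ferrate(II)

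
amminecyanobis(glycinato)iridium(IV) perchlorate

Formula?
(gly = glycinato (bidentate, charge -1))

Ligands: 2 glycinato (gly, -1), 1 cyano (CN, -1), 1 ammine (NH3, neutral). Ligand charge sum = -3.
With Ir in oxidation state +4, the complex ion is [Ir...]^1+.
Charge balance with perchlorate (-1) requires 1 complex ion per 1 perchlorate.

[Ir(CN)(gly)2(NH3)]ClO4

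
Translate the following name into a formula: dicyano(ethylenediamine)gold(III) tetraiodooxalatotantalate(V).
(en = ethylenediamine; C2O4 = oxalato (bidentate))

Cation [Au…]: ligand charges -2, Au(III) ⇒ ion charge 1+.
Anion [Ta…]: ligand charges -6, Ta(V) ⇒ ion charge 1−.
One 1+ cation balances one 1− anion.

[Au(CN)2(en)][Ta(C2O4)I4]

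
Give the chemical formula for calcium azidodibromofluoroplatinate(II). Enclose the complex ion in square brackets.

Ca[PtBr2F(N3)]

Ligands: 1 fluoro (F, -1), 2 bromo (Br, -1), 1 azido (N3, -1). Ligand charge sum = -4.
With Pt in oxidation state +2, the complex ion is [Pt...]^2−.
Charge balance with calcium (+2) requires 1 complex ion per 1 calcium.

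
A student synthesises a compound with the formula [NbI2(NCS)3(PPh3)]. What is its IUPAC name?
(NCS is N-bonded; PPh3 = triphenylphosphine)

diiodotriisothiocyanato(triphenylphosphine)niobium(V)

There is no counter-ion, so the complex is neutral overall.
Ligand charges: 3×isothiocyanato (-1 each), 1×triphenylphosphine (neutral), 2×iodo (-1 each); total -5. So Nb + (-5) = 0, giving Nb = +5.
Ligands are named alphabetically: iodo before isothiocyanato before triphenylphosphine.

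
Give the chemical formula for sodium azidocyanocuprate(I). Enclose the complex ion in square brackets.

Na[Cu(CN)(N3)]

Ligands: 1 cyano (CN, -1), 1 azido (N3, -1). Ligand charge sum = -2.
With Cu in oxidation state +1, the complex ion is [Cu...]^1−.
Charge balance with sodium (+1) requires 1 complex ion per 1 sodium.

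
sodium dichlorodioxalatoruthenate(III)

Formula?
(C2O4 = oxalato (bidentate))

Na3[Ru(C2O4)2Cl2]

Ligands: 2 oxalato (C2O4, -2), 2 chloro (Cl, -1). Ligand charge sum = -6.
Charge balance with sodium (+1) requires 1 complex ion per 3 sodium.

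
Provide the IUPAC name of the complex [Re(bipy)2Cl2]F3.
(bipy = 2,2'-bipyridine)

bis(2,2'-bipyridine)dichlororhenium(V) fluoride

The 3 fluoride counter-ions carry a total charge of -3, so each complex ion is 3+.
Ligand charges: 2×chloro (-1 each), 2×2,2'-bipyridine (neutral); total -2. So Re + (-2) = 3+, giving Re = +5.
Ligands are named alphabetically: bipyridine before chloro.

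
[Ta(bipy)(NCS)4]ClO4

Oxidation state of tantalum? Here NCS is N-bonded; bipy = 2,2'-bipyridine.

+5

1 perchlorate outside the brackets (-1 each) → the complex ion is 1+.
Ligand charges: 4×NCS = -4; 1×bipy neutral; sum -4.
Ta + (-4) = 1+ ⇒ Ta is +5.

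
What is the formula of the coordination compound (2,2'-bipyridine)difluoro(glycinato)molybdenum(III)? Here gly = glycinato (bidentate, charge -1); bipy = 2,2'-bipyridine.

Ligands: 1 glycinato (gly, -1), 2 fluoro (F, -1), 1 2,2'-bipyridine (bipy, neutral). Ligand charge sum = -3.
With Mo in oxidation state +3, the complex ion is [Mo...].

[Mo(bipy)F2(gly)]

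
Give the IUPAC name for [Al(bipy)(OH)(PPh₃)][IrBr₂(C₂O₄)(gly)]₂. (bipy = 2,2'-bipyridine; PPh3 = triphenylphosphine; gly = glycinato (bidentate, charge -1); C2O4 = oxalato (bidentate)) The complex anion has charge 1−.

Both ions are complex: the cation is named first with the plain metal name, the anion second with the -ate form; each ion's ligands are alphabetised independently.
The complex anion is given as 1−; its ligand charges sum to -5, so Ir = +4.
With 2 anions per cation, the cation must be 2×1 = 2+.
Cation: ligand charges sum to -1; for the ion to be 2+, Al = +3.

(2,2'-bipyridine)hydroxo(triphenylphosphine)aluminium(III) dibromo(glycinato)oxalatoiridate(IV)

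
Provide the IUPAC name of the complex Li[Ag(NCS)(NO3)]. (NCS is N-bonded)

The 1 lithium counter-ion carries a total charge of +1, so each complex ion is 1−.
Ligand charges: 1×nitrato (-1 each), 1×isothiocyanato (-1 each); total -2. So Ag + (-2) = 1−, giving Ag = +1.
The complex ion is anionic, so silver takes the -ate form argentate(I).

lithium isothiocyanatonitratoargentate(I)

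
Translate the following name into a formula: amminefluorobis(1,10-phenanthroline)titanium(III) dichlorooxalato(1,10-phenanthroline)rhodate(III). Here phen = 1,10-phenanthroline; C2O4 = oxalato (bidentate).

[TiF(NH3)(phen)2][Rh(C2O4)Cl2(phen)]2

Cation [Ti…]: ligand charges -1, Ti(III) ⇒ ion charge 2+.
Anion [Rh…]: ligand charges -4, Rh(III) ⇒ ion charge 1−.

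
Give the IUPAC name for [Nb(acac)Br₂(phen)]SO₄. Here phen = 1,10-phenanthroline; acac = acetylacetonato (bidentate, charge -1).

The 1 sulfate counter-ion carries a total charge of -2, so each complex ion is 2+.
Ligand charges: 2×bromo (-1 each), 1×1,10-phenanthroline (neutral), 1×acetylacetonato (-1 each); total -3. So Nb + (-3) = 2+, giving Nb = +5.
Ligands are named alphabetically: acetylacetonato before bromo before phenanthroline.

(acetylacetonato)dibromo(1,10-phenanthroline)niobium(V) sulfate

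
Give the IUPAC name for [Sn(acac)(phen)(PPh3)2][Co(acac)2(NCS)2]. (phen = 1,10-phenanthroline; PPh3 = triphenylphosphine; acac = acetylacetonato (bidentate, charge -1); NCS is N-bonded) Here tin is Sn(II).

Both ions are complex: the cation is named first with the plain metal name, the anion second with the -ate form; each ion's ligands are alphabetised independently.
Sn is given as +2; the cation's ligand charges sum to -1, so the complex cation is 1+.
A 1:1 salt means the anion carries the equal and opposite charge, 1−.
Anion: ligand charges sum to -4; for the ion to be 1−, Co = +3.

(acetylacetonato)(1,10-phenanthroline)bis(triphenylphosphine)tin(II) bis(acetylacetonato)diisothiocyanatocobaltate(III)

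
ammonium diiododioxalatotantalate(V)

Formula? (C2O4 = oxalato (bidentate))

Ligands: 2 iodo (I, -1), 2 oxalato (C2O4, -2). Ligand charge sum = -6.
With Ta in oxidation state +5, the complex ion is [Ta...]^1−.
Charge balance with ammonium (+1) requires 1 complex ion per 1 ammonium.

NH4[Ta(C2O4)2I2]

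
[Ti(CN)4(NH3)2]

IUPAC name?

There is no counter-ion, so the complex is neutral overall.
Ligand charges: 4×cyano (-1 each), 2×ammine (neutral); total -4. So Ti + (-4) = 0, giving Ti = +4.
Ligands are named alphabetically: ammine before cyano.

diamminetetracyanotitanium(IV)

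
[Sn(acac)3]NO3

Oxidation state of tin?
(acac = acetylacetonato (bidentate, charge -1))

1 nitrate outside the brackets (-1 each) → the complex ion is 1+.
Ligand charges: 3×acac = -3; sum -3.
Sn + (-3) = 1+ ⇒ Sn is +4.

+4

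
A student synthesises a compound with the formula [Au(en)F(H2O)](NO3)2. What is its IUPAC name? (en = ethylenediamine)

The 2 nitrate counter-ions carry a total charge of -2, so each complex ion is 2+.
Ligand charges: 1×ethylenediamine (neutral), 1×aqua (neutral), 1×fluoro (-1 each); total -1. So Au + (-1) = 2+, giving Au = +3.
Ligands are named alphabetically: aqua before ethylenediamine before fluoro.

aqua(ethylenediamine)fluorogold(III) nitrate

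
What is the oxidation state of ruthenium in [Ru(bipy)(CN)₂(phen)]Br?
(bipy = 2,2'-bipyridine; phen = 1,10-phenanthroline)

+3

1 bromide outside the brackets (-1 each) → the complex ion is 1+.
Ligand charges: 2×CN = -2; 1×bipy neutral; 1×phen neutral; sum -2.
Ru + (-2) = 1+ ⇒ Ru is +3.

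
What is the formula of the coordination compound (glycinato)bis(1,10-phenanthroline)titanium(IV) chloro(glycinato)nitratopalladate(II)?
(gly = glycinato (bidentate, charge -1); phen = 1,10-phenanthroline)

Cation [Ti…]: ligand charges -1, Ti(IV) ⇒ ion charge 3+.
Anion [Pd…]: ligand charges -3, Pd(II) ⇒ ion charge 1−.

[Ti(gly)(phen)2][PdCl(gly)(NO3)]3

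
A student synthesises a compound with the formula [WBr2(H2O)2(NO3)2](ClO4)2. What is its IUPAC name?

The 2 perchlorate counter-ions carry a total charge of -2, so each complex ion is 2+.
Ligand charges: 2×aqua (neutral), 2×bromo (-1 each), 2×nitrato (-1 each); total -4. So W + (-4) = 2+, giving W = +6.
Ligands are named alphabetically: aqua before bromo before nitrato.

diaquadibromodinitratotungsten(VI) perchlorate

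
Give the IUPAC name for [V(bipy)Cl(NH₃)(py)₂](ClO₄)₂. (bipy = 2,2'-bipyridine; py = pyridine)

The 2 perchlorate counter-ions carry a total charge of -2, so each complex ion is 2+.
Ligand charges: 1×2,2'-bipyridine (neutral), 1×ammine (neutral), 1×chloro (-1 each), 2×pyridine (neutral); total -1. So V + (-1) = 2+, giving V = +3.
Ligands are named alphabetically: ammine before bipyridine before chloro before pyridine.

ammine(2,2'-bipyridine)chlorobis(pyridine)vanadium(III) perchlorate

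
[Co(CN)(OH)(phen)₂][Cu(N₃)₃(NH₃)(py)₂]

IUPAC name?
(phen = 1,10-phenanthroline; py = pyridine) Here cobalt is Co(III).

Both ions are complex: the cation is named first with the plain metal name, the anion second with the -ate form; each ion's ligands are alphabetised independently.
Co is given as +3; the cation's ligand charges sum to -2, so the complex cation is 1+.
A 1:1 salt means the anion carries the equal and opposite charge, 1−.
Anion: ligand charges sum to -3; for the ion to be 1−, Cu = +2.

cyanohydroxobis(1,10-phenanthroline)cobalt(III) amminetriazidobis(pyridine)cuprate(II)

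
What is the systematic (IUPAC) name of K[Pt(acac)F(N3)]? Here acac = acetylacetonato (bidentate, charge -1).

The 1 potassium counter-ion carries a total charge of +1, so each complex ion is 1−.
Ligand charges: 1×acetylacetonato (-1 each), 1×fluoro (-1 each), 1×azido (-1 each); total -3. So Pt + (-3) = 1−, giving Pt = +2.
Ligands are named alphabetically: acetylacetonato before azido before fluoro.
The complex ion is anionic, so platinum takes the -ate form platinate(II).

potassium (acetylacetonato)azidofluoroplatinate(II)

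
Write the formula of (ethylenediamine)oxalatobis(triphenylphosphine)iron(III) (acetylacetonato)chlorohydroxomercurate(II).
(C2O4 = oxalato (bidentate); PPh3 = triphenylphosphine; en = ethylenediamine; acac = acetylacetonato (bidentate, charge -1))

Cation [Fe…]: ligand charges -2, Fe(III) ⇒ ion charge 1+.
Anion [Hg…]: ligand charges -3, Hg(II) ⇒ ion charge 1−.
One 1+ cation balances one 1− anion.

[Fe(C2O4)(en)(PPh3)2][Hg(acac)Cl(OH)]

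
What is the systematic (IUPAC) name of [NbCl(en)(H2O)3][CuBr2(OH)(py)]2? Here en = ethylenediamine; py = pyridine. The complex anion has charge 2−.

triaquachloro(ethylenediamine)niobium(V) dibromohydroxo(pyridine)cuprate(I)

Both ions are complex: the cation is named first with the plain metal name, the anion second with the -ate form; each ion's ligands are alphabetised independently.
The complex anion is given as 2−; its ligand charges sum to -3, so Cu = +1.
With 2 anions per cation, the cation must be 2×2 = 4+.
Cation: ligand charges sum to -1; for the ion to be 4+, Nb = +5.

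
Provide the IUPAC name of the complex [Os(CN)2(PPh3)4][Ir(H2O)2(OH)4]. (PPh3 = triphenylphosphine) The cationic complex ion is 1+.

Both ions are complex: the cation is named first with the plain metal name, the anion second with the -ate form; each ion's ligands are alphabetised independently.
The complex cation is given as 1+; its ligand charges sum to -2, so Os = +3.
A 1:1 salt means the anion carries the equal and opposite charge, 1−.
Anion: ligand charges sum to -4; for the ion to be 1−, Ir = +3.

dicyanotetrakis(triphenylphosphine)osmium(III) diaquatetrahydroxoiridate(III)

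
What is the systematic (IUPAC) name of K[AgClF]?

potassium chlorofluoroargentate(I)

The 1 potassium counter-ion carries a total charge of +1, so each complex ion is 1−.
Ligand charges: 1×chloro (-1 each), 1×fluoro (-1 each); total -2. So Ag + (-2) = 1−, giving Ag = +1.
Ligands are named alphabetically: chloro before fluoro.
The complex ion is anionic, so silver takes the -ate form argentate(I).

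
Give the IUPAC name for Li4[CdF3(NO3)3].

The 4 lithium counter-ions carry a total charge of +4, so each complex ion is 4−.
Ligand charges: 3×nitrato (-1 each), 3×fluoro (-1 each); total -6. So Cd + (-6) = 4−, giving Cd = +2.
Ligands are named alphabetically: fluoro before nitrato.
The complex ion is anionic, so cadmium takes the -ate form cadmate(II).

lithium trifluorotrinitratocadmate(II)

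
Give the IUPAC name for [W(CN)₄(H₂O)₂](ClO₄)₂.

The 2 perchlorate counter-ions carry a total charge of -2, so each complex ion is 2+.
Ligand charges: 4×cyano (-1 each), 2×aqua (neutral); total -4. So W + (-4) = 2+, giving W = +6.
Ligands are named alphabetically: aqua before cyano.

diaquatetracyanotungsten(VI) perchlorate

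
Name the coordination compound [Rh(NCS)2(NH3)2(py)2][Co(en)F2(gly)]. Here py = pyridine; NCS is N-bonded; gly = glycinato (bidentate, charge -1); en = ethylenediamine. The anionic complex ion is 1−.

diamminediisothiocyanatobis(pyridine)rhodium(III) (ethylenediamine)difluoro(glycinato)cobaltate(II)

Both ions are complex: the cation is named first with the plain metal name, the anion second with the -ate form; each ion's ligands are alphabetised independently.
The complex anion is given as 1−; its ligand charges sum to -3, so Co = +2.
A 1:1 salt means the cation carries the equal and opposite charge, 1+.
Cation: ligand charges sum to -2; for the ion to be 1+, Rh = +3.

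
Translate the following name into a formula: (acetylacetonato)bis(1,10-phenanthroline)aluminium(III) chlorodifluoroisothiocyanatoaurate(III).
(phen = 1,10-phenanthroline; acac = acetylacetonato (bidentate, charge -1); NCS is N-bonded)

[Al(acac)(phen)2][AuClF2(NCS)]2

Cation [Al…]: ligand charges -1, Al(III) ⇒ ion charge 2+.
Anion [Au…]: ligand charges -4, Au(III) ⇒ ion charge 1−.
One 2+ cation requires 2 of the 1− anion.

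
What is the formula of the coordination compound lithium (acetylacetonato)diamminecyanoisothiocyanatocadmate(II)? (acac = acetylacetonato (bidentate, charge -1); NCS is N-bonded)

Ligands: 1 acetylacetonato (acac, -1), 1 isothiocyanato (NCS, -1), 2 ammine (NH3, neutral), 1 cyano (CN, -1). Ligand charge sum = -3.
With Cd in oxidation state +2, the complex ion is [Cd...]^1−.
Charge balance with lithium (+1) requires 1 complex ion per 1 lithium.

Li[Cd(acac)(CN)(NCS)(NH3)2]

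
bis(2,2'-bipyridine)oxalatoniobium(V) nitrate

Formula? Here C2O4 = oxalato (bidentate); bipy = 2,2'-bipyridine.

Ligands: 1 oxalato (C2O4, -2), 2 2,2'-bipyridine (bipy, neutral). Ligand charge sum = -2.
With Nb in oxidation state +5, the complex ion is [Nb...]^3+.
Charge balance with nitrate (-1) requires 1 complex ion per 3 nitrate.

[Nb(bipy)2(C2O4)](NO3)3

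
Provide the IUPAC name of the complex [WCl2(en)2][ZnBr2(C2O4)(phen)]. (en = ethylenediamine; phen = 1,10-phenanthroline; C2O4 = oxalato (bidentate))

dichlorobis(ethylenediamine)tungsten(IV) dibromooxalato(1,10-phenanthroline)zincate(II)

Both ions are complex: the cation is named first with the plain metal name, the anion second with the -ate form; each ion's ligands are alphabetised independently.
Zinc is always +2 in its complexes; the anion's ligand charges sum to -4, so the complex anion is 2−.
A 1:1 salt means the cation carries the equal and opposite charge, 2+.
Cation: ligand charges sum to -2; for the ion to be 2+, W = +4.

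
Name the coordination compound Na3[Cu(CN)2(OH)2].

The 3 sodium counter-ions carry a total charge of +3, so each complex ion is 3−.
Ligand charges: 2×hydroxo (-1 each), 2×cyano (-1 each); total -4. So Cu + (-4) = 3−, giving Cu = +1.
The complex ion is anionic, so copper takes the -ate form cuprate(I).

sodium dicyanodihydroxocuprate(I)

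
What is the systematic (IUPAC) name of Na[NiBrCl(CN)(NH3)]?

The 1 sodium counter-ion carries a total charge of +1, so each complex ion is 1−.
Ligand charges: 1×ammine (neutral), 1×cyano (-1 each), 1×chloro (-1 each), 1×bromo (-1 each); total -3. So Ni + (-3) = 1−, giving Ni = +2.
The complex ion is anionic, so nickel takes the -ate form nickelate(II).

sodium amminebromochlorocyanonickelate(II)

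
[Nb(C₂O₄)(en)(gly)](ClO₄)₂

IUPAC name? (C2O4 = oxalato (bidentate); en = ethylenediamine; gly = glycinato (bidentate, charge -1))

(ethylenediamine)(glycinato)oxalatoniobium(V) perchlorate

The 2 perchlorate counter-ions carry a total charge of -2, so each complex ion is 2+.
Ligand charges: 1×oxalato (-2 each), 1×ethylenediamine (neutral), 1×glycinato (-1 each); total -3. So Nb + (-3) = 2+, giving Nb = +5.
Ligands are named alphabetically: ethylenediamine before glycinato before oxalato.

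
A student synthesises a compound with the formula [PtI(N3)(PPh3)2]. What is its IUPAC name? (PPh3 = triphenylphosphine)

There is no counter-ion, so the complex is neutral overall.
Ligand charges: 2×triphenylphosphine (neutral), 1×azido (-1 each), 1×iodo (-1 each); total -2. So Pt + (-2) = 0, giving Pt = +2.
Ligands are named alphabetically: azido before iodo before triphenylphosphine.

azidoiodobis(triphenylphosphine)platinum(II)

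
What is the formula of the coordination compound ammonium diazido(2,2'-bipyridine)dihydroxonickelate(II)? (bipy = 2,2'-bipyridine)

Ligands: 2 hydroxo (OH, -1), 2 azido (N3, -1), 1 2,2'-bipyridine (bipy, neutral). Ligand charge sum = -4.
Charge balance with ammonium (+1) requires 1 complex ion per 2 ammonium.

(NH4)2[Ni(bipy)(N3)2(OH)2]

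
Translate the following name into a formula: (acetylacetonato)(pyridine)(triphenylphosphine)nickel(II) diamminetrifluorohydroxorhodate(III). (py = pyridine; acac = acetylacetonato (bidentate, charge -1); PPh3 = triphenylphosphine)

Cation [Ni…]: ligand charges -1, Ni(II) ⇒ ion charge 1+.
Anion [Rh…]: ligand charges -4, Rh(III) ⇒ ion charge 1−.
One 1+ cation balances one 1− anion.

[Ni(acac)(PPh3)(py)][RhF3(NH3)2(OH)]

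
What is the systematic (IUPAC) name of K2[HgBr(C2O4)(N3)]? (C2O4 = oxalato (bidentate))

The 2 potassium counter-ions carry a total charge of +2, so each complex ion is 2−.
Ligand charges: 1×oxalato (-2 each), 1×azido (-1 each), 1×bromo (-1 each); total -4. So Hg + (-4) = 2−, giving Hg = +2.
Ligands are named alphabetically: azido before bromo before oxalato.
The complex ion is anionic, so mercury takes the -ate form mercurate(II).

potassium azidobromooxalatomercurate(II)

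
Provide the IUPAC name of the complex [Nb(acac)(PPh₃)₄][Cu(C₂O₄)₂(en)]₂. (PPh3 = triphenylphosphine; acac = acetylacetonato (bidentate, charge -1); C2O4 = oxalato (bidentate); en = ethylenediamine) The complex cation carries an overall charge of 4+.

(acetylacetonato)tetrakis(triphenylphosphine)niobium(V) (ethylenediamine)dioxalatocuprate(II)

The complex cation is given as 4+; its ligand charges sum to -1, so Nb = +5.
With 2 anions per cation, each anion must be 4/2 = 2−.
Anion: ligand charges sum to -4; for the ion to be 2−, Cu = +2.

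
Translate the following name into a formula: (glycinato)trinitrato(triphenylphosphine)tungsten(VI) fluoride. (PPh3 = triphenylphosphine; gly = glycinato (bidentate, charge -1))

Ligands: 1 triphenylphosphine (PPh3, neutral), 1 glycinato (gly, -1), 3 nitrato (NO3, -1). Ligand charge sum = -4.
With W in oxidation state +6, the complex ion is [W...]^2+.
Charge balance with fluoride (-1) requires 1 complex ion per 2 fluoride.

[W(gly)(NO3)3(PPh3)]F2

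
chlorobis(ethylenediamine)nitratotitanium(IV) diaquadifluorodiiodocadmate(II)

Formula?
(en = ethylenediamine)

[TiCl(en)2(NO3)][CdF2(H2O)2I2]

Cation [Ti…]: ligand charges -2, Ti(IV) ⇒ ion charge 2+.
Anion [Cd…]: ligand charges -4, Cd(II) ⇒ ion charge 2−.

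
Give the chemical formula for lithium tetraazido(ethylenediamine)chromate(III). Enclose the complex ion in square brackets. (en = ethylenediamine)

Ligands: 1 ethylenediamine (en, neutral), 4 azido (N3, -1). Ligand charge sum = -4.
With Cr in oxidation state +3, the complex ion is [Cr...]^1−.
Charge balance with lithium (+1) requires 1 complex ion per 1 lithium.

Li[Cr(en)(N3)4]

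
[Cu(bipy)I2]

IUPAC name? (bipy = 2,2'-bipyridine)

There is no counter-ion, so the complex is neutral overall.
Ligand charges: 2×iodo (-1 each), 1×2,2'-bipyridine (neutral); total -2. So Cu + (-2) = 0, giving Cu = +2.
Ligands are named alphabetically: bipyridine before iodo.

(2,2'-bipyridine)diiodocopper(II)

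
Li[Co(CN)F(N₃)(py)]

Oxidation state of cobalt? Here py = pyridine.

1 lithium outside the brackets (+1 each) → the complex ion is 1−.
Ligand charges: 1×F = -1; 1×py neutral; 1×N3 = -1; 1×CN = -1; sum -3.
Co + (-3) = 1− ⇒ Co is +2.

+2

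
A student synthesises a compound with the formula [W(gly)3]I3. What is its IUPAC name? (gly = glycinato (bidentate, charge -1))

tris(glycinato)tungsten(VI) iodide

The 3 iodide counter-ions carry a total charge of -3, so each complex ion is 3+.
Ligand charges: 3×glycinato (-1 each); total -3. So W + (-3) = 3+, giving W = +6.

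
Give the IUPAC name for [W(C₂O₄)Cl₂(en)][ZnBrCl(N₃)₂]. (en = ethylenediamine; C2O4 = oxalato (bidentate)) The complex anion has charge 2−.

dichloro(ethylenediamine)oxalatotungsten(VI) diazidobromochlorozincate(II)

The complex anion is given as 2−; its ligand charges sum to -4, so Zn = +2.
A 1:1 salt means the cation carries the equal and opposite charge, 2+.
Cation: ligand charges sum to -4; for the ion to be 2+, W = +6.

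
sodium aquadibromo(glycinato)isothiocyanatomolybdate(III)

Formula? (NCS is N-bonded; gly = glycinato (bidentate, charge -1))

Na[MoBr2(gly)(H2O)(NCS)]

Ligands: 1 isothiocyanato (NCS, -1), 1 glycinato (gly, -1), 2 bromo (Br, -1), 1 aqua (H2O, neutral). Ligand charge sum = -4.
With Mo in oxidation state +3, the complex ion is [Mo...]^1−.
Charge balance with sodium (+1) requires 1 complex ion per 1 sodium.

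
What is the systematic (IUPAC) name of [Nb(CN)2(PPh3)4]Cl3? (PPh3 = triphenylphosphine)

dicyanotetrakis(triphenylphosphine)niobium(V) chloride

The 3 chloride counter-ions carry a total charge of -3, so each complex ion is 3+.
Ligand charges: 2×cyano (-1 each), 4×triphenylphosphine (neutral); total -2. So Nb + (-2) = 3+, giving Nb = +5.
Ligands are named alphabetically: cyano before triphenylphosphine.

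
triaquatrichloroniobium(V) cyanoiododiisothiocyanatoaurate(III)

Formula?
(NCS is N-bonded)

Cation [Nb…]: ligand charges -3, Nb(V) ⇒ ion charge 2+.
Anion [Au…]: ligand charges -4, Au(III) ⇒ ion charge 1−.
One 2+ cation requires 2 of the 1− anion.

[NbCl3(H2O)3][Au(CN)I(NCS)2]2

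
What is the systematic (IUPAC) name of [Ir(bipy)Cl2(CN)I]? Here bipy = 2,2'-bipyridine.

There is no counter-ion, so the complex is neutral overall.
Ligand charges: 2×chloro (-1 each), 1×2,2'-bipyridine (neutral), 1×cyano (-1 each), 1×iodo (-1 each); total -4. So Ir + (-4) = 0, giving Ir = +4.
Ligands are named alphabetically: bipyridine before chloro before cyano before iodo.

(2,2'-bipyridine)dichlorocyanoiodoiridium(IV)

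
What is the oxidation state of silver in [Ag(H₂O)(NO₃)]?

No counter-ion: the bracketed complex is neutral.
Ligand charges: 1×H2O neutral; 1×NO3 = -1; sum -1.
Ag + (-1) = 0 ⇒ Ag is +1.

+1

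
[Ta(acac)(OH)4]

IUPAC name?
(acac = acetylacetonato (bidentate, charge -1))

(acetylacetonato)tetrahydroxotantalum(V)

There is no counter-ion, so the complex is neutral overall.
Ligand charges: 4×hydroxo (-1 each), 1×acetylacetonato (-1 each); total -5. So Ta + (-5) = 0, giving Ta = +5.
Ligands are named alphabetically: acetylacetonato before hydroxo.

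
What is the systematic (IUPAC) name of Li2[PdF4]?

lithium tetrafluoropalladate(II)

The 2 lithium counter-ions carry a total charge of +2, so each complex ion is 2−.
Ligand charges: 4×fluoro (-1 each); total -4. So Pd + (-4) = 2−, giving Pd = +2.
The complex ion is anionic, so palladium takes the -ate form palladate(II).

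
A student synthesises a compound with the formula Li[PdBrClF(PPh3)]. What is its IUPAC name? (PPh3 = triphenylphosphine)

lithium bromochlorofluoro(triphenylphosphine)palladate(II)

The 1 lithium counter-ion carries a total charge of +1, so each complex ion is 1−.
Ligand charges: 1×fluoro (-1 each), 1×triphenylphosphine (neutral), 1×chloro (-1 each), 1×bromo (-1 each); total -3. So Pd + (-3) = 1−, giving Pd = +2.
Ligands are named alphabetically: bromo before chloro before fluoro before triphenylphosphine.
The complex ion is anionic, so palladium takes the -ate form palladate(II).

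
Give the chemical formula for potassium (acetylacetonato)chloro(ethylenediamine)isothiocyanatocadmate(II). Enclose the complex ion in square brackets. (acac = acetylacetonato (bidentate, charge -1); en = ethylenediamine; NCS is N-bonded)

Ligands: 1 acetylacetonato (acac, -1), 1 ethylenediamine (en, neutral), 1 chloro (Cl, -1), 1 isothiocyanato (NCS, -1). Ligand charge sum = -3.
With Cd in oxidation state +2, the complex ion is [Cd...]^1−.
Charge balance with potassium (+1) requires 1 complex ion per 1 potassium.

K[Cd(acac)Cl(en)(NCS)]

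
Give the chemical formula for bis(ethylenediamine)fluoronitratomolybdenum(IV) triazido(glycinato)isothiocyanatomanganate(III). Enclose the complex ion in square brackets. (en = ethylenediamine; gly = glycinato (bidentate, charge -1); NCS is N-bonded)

[Mo(en)2F(NO3)][Mn(gly)(N3)3(NCS)]

Cation [Mo…]: ligand charges -2, Mo(IV) ⇒ ion charge 2+.
Anion [Mn…]: ligand charges -5, Mn(III) ⇒ ion charge 2−.
One 2+ cation balances one 2− anion.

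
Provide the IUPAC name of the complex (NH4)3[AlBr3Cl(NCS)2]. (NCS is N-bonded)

The 3 ammonium counter-ions carry a total charge of +3, so each complex ion is 3−.
Ligand charges: 2×isothiocyanato (-1 each), 3×bromo (-1 each), 1×chloro (-1 each); total -6. So Al + (-6) = 3−, giving Al = +3.
The complex ion is anionic, so aluminium takes the -ate form aluminate(III).

ammonium tribromochlorodiisothiocyanatoaluminate(III)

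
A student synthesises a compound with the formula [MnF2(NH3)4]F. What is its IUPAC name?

The 1 fluoride counter-ion carries a total charge of -1, so each complex ion is 1+.
Ligand charges: 4×ammine (neutral), 2×fluoro (-1 each); total -2. So Mn + (-2) = 1+, giving Mn = +3.
Ligands are named alphabetically: ammine before fluoro.

tetraamminedifluoromanganese(III) fluoride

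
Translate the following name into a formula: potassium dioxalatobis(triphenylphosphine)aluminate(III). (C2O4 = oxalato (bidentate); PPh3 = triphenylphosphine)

Ligands: 2 oxalato (C2O4, -2), 2 triphenylphosphine (PPh3, neutral). Ligand charge sum = -4.
With Al in oxidation state +3, the complex ion is [Al...]^1−.
Charge balance with potassium (+1) requires 1 complex ion per 1 potassium.

K[Al(C2O4)2(PPh3)2]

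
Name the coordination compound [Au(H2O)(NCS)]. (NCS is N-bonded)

aquaisothiocyanatogold(I)

There is no counter-ion, so the complex is neutral overall.
Ligand charges: 1×isothiocyanato (-1 each), 1×aqua (neutral); total -1. So Au + (-1) = 0, giving Au = +1.
Ligands are named alphabetically: aqua before isothiocyanato.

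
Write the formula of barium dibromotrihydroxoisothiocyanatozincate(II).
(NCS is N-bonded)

Ba2[ZnBr2(NCS)(OH)3]

Ligands: 2 bromo (Br, -1), 3 hydroxo (OH, -1), 1 isothiocyanato (NCS, -1). Ligand charge sum = -6.
Charge balance with barium (+2) requires 1 complex ion per 2 barium.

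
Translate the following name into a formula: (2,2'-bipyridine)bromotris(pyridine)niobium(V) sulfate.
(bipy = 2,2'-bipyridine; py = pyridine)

Ligands: 1 2,2'-bipyridine (bipy, neutral), 1 bromo (Br, -1), 3 pyridine (py, neutral). Ligand charge sum = -1.
With Nb in oxidation state +5, the complex ion is [Nb...]^4+.
Charge balance with sulfate (-2) requires 1 complex ion per 2 sulfate.

[Nb(bipy)Br(py)3](SO4)2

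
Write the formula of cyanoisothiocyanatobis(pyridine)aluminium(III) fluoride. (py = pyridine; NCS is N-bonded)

[Al(CN)(NCS)(py)2]F

Ligands: 2 pyridine (py, neutral), 1 isothiocyanato (NCS, -1), 1 cyano (CN, -1). Ligand charge sum = -2.
Charge balance with fluoride (-1) requires 1 complex ion per 1 fluoride.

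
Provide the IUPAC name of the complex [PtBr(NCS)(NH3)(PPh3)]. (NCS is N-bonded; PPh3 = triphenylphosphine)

amminebromoisothiocyanato(triphenylphosphine)platinum(II)

There is no counter-ion, so the complex is neutral overall.
Ligand charges: 1×ammine (neutral), 1×isothiocyanato (-1 each), 1×triphenylphosphine (neutral), 1×bromo (-1 each); total -2. So Pt + (-2) = 0, giving Pt = +2.
Ligands are named alphabetically: ammine before bromo before isothiocyanato before triphenylphosphine.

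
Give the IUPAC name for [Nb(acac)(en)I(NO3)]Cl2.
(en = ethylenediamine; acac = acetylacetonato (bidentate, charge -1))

The 2 chloride counter-ions carry a total charge of -2, so each complex ion is 2+.
Ligand charges: 1×ethylenediamine (neutral), 1×acetylacetonato (-1 each), 1×iodo (-1 each), 1×nitrato (-1 each); total -3. So Nb + (-3) = 2+, giving Nb = +5.
Ligands are named alphabetically: acetylacetonato before ethylenediamine before iodo before nitrato.

(acetylacetonato)(ethylenediamine)iodonitratoniobium(V) chloride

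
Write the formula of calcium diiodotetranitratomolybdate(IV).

Ligands: 2 iodo (I, -1), 4 nitrato (NO3, -1). Ligand charge sum = -6.
With Mo in oxidation state +4, the complex ion is [Mo...]^2−.
Charge balance with calcium (+2) requires 1 complex ion per 1 calcium.

Ca[MoI2(NO3)4]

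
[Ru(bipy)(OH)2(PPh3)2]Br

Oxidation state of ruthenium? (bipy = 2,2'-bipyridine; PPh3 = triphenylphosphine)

1 bromide outside the brackets (-1 each) → the complex ion is 1+.
Ligand charges: 1×bipy neutral; 2×PPh3 neutral; 2×OH = -2; sum -2.
Ru + (-2) = 1+ ⇒ Ru is +3.

+3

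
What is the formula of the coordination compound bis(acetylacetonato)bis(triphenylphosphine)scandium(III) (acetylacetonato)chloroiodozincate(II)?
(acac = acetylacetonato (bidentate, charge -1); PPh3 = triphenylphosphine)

Cation [Sc…]: ligand charges -2, Sc(III) ⇒ ion charge 1+.
Anion [Zn…]: ligand charges -3, Zn(II) ⇒ ion charge 1−.
One 1+ cation balances one 1− anion.

[Sc(acac)2(PPh3)2][Zn(acac)ClI]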